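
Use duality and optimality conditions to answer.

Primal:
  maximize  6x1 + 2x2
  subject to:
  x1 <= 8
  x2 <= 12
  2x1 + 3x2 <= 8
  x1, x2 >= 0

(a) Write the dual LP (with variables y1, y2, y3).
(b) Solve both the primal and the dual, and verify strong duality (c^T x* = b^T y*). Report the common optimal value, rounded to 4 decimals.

The standard primal-dual pair for 'max c^T x s.t. A x <= b, x >= 0' is:
  Dual:  min b^T y  s.t.  A^T y >= c,  y >= 0.

So the dual LP is:
  minimize  8y1 + 12y2 + 8y3
  subject to:
    y1 + 2y3 >= 6
    y2 + 3y3 >= 2
    y1, y2, y3 >= 0

Solving the primal: x* = (4, 0).
  primal value c^T x* = 24.
Solving the dual: y* = (0, 0, 3).
  dual value b^T y* = 24.
Strong duality: c^T x* = b^T y*. Confirmed.

24


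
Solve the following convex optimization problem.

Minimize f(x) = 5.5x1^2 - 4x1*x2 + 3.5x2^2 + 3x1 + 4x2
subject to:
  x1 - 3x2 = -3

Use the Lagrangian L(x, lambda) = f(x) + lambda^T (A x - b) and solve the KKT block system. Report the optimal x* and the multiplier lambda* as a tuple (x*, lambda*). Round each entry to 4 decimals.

Form the Lagrangian:
  L(x, lambda) = (1/2) x^T Q x + c^T x + lambda^T (A x - b)
Stationarity (grad_x L = 0): Q x + c + A^T lambda = 0.
Primal feasibility: A x = b.

This gives the KKT block system:
  [ Q   A^T ] [ x     ]   [-c ]
  [ A    0  ] [ lambda ] = [ b ]

Solving the linear system:
  x*      = (-0.2927, 0.9024)
  lambda* = (3.8293)
  f(x*)   = 7.1098

x* = (-0.2927, 0.9024), lambda* = (3.8293)


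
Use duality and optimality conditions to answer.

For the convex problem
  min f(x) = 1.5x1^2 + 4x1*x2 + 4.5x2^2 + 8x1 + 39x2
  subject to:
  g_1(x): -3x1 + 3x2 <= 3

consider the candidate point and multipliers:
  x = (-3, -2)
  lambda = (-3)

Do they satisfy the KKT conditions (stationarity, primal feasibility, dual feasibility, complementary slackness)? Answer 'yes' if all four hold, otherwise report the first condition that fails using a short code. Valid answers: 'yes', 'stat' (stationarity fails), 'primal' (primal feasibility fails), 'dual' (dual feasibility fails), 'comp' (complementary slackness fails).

Gradient of f: grad f(x) = Q x + c = (-9, 9)
Constraint values g_i(x) = a_i^T x - b_i:
  g_1((-3, -2)) = 0
Stationarity residual: grad f(x) + sum_i lambda_i a_i = (0, 0)
  -> stationarity OK
Primal feasibility (all g_i <= 0): OK
Dual feasibility (all lambda_i >= 0): FAILS
Complementary slackness (lambda_i * g_i(x) = 0 for all i): OK

Verdict: the first failing condition is dual_feasibility -> dual.

dual


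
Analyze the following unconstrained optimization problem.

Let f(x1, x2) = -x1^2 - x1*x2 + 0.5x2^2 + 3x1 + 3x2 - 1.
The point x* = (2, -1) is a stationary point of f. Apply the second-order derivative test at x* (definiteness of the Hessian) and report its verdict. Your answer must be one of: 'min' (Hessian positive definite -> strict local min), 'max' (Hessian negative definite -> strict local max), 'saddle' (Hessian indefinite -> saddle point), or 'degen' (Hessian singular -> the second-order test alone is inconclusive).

Compute the Hessian H = grad^2 f:
  H = [[-2, -1], [-1, 1]]
Verify stationarity: grad f(x*) = H x* + g = (0, 0).
Eigenvalues of H: -2.3028, 1.3028.
Eigenvalues have mixed signs, so H is indefinite -> x* is a saddle point.

saddle


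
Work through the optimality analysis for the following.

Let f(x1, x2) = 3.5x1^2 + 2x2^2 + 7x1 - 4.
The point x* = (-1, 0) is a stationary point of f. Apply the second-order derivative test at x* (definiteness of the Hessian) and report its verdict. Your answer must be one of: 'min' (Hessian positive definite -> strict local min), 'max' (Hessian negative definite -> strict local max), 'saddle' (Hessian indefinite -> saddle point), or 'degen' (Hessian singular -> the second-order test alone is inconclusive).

Compute the Hessian H = grad^2 f:
  H = [[7, 0], [0, 4]]
Verify stationarity: grad f(x*) = H x* + g = (0, 0).
Eigenvalues of H: 4, 7.
Both eigenvalues > 0, so H is positive definite -> x* is a strict local min.

min


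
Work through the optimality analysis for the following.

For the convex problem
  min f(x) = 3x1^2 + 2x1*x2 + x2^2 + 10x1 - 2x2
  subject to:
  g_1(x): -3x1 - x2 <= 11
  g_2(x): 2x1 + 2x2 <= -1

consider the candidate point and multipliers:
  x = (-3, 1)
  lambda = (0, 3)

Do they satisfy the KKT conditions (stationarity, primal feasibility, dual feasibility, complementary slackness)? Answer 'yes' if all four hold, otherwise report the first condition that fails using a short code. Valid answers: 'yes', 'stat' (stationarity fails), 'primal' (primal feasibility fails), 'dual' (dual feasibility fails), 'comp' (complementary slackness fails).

Gradient of f: grad f(x) = Q x + c = (-6, -6)
Constraint values g_i(x) = a_i^T x - b_i:
  g_1((-3, 1)) = -3
  g_2((-3, 1)) = -3
Stationarity residual: grad f(x) + sum_i lambda_i a_i = (0, 0)
  -> stationarity OK
Primal feasibility (all g_i <= 0): OK
Dual feasibility (all lambda_i >= 0): OK
Complementary slackness (lambda_i * g_i(x) = 0 for all i): FAILS

Verdict: the first failing condition is complementary_slackness -> comp.

comp


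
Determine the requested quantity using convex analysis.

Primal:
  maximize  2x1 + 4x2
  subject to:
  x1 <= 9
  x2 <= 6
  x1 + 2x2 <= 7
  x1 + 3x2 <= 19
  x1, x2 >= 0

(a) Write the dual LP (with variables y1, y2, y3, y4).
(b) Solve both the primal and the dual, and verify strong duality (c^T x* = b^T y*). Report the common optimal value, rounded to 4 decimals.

The standard primal-dual pair for 'max c^T x s.t. A x <= b, x >= 0' is:
  Dual:  min b^T y  s.t.  A^T y >= c,  y >= 0.

So the dual LP is:
  minimize  9y1 + 6y2 + 7y3 + 19y4
  subject to:
    y1 + y3 + y4 >= 2
    y2 + 2y3 + 3y4 >= 4
    y1, y2, y3, y4 >= 0

Solving the primal: x* = (7, 0).
  primal value c^T x* = 14.
Solving the dual: y* = (0, 0, 2, 0).
  dual value b^T y* = 14.
Strong duality: c^T x* = b^T y*. Confirmed.

14


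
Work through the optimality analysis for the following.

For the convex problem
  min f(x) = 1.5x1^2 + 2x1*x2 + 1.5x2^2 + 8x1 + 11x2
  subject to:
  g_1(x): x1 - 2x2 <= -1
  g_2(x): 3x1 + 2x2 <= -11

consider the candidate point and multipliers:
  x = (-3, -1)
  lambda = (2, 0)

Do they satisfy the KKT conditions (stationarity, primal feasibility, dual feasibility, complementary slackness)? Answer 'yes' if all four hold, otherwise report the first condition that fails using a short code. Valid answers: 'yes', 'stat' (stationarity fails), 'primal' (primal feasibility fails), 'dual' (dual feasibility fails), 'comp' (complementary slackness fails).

Gradient of f: grad f(x) = Q x + c = (-3, 2)
Constraint values g_i(x) = a_i^T x - b_i:
  g_1((-3, -1)) = 0
  g_2((-3, -1)) = 0
Stationarity residual: grad f(x) + sum_i lambda_i a_i = (-1, -2)
  -> stationarity FAILS
Primal feasibility (all g_i <= 0): OK
Dual feasibility (all lambda_i >= 0): OK
Complementary slackness (lambda_i * g_i(x) = 0 for all i): OK

Verdict: the first failing condition is stationarity -> stat.

stat


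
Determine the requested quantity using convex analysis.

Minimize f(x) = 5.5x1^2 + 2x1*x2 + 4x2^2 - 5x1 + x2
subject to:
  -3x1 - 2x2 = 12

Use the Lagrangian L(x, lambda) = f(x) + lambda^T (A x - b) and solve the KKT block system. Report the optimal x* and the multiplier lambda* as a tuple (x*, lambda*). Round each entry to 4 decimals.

Form the Lagrangian:
  L(x, lambda) = (1/2) x^T Q x + c^T x + lambda^T (A x - b)
Stationarity (grad_x L = 0): Q x + c + A^T lambda = 0.
Primal feasibility: A x = b.

This gives the KKT block system:
  [ Q   A^T ] [ x     ]   [-c ]
  [ A    0  ] [ lambda ] = [ b ]

Solving the linear system:
  x*      = (-2.3261, -2.5109)
  lambda* = (-11.8696)
  f(x*)   = 75.7772

x* = (-2.3261, -2.5109), lambda* = (-11.8696)


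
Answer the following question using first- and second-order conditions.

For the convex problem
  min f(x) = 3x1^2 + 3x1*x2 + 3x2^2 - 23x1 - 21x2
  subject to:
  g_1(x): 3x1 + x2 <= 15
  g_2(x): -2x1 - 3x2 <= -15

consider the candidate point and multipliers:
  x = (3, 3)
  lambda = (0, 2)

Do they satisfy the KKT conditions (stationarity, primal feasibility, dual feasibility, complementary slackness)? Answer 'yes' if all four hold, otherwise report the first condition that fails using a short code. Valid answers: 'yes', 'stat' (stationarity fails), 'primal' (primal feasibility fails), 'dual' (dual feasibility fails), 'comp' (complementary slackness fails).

Gradient of f: grad f(x) = Q x + c = (4, 6)
Constraint values g_i(x) = a_i^T x - b_i:
  g_1((3, 3)) = -3
  g_2((3, 3)) = 0
Stationarity residual: grad f(x) + sum_i lambda_i a_i = (0, 0)
  -> stationarity OK
Primal feasibility (all g_i <= 0): OK
Dual feasibility (all lambda_i >= 0): OK
Complementary slackness (lambda_i * g_i(x) = 0 for all i): OK

Verdict: yes, KKT holds.

yes


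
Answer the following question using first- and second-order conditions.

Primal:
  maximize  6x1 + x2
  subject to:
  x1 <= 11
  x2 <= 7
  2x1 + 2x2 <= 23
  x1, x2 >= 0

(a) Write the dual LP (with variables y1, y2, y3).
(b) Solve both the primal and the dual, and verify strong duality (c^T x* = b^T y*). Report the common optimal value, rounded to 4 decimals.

The standard primal-dual pair for 'max c^T x s.t. A x <= b, x >= 0' is:
  Dual:  min b^T y  s.t.  A^T y >= c,  y >= 0.

So the dual LP is:
  minimize  11y1 + 7y2 + 23y3
  subject to:
    y1 + 2y3 >= 6
    y2 + 2y3 >= 1
    y1, y2, y3 >= 0

Solving the primal: x* = (11, 0.5).
  primal value c^T x* = 66.5.
Solving the dual: y* = (5, 0, 0.5).
  dual value b^T y* = 66.5.
Strong duality: c^T x* = b^T y*. Confirmed.

66.5


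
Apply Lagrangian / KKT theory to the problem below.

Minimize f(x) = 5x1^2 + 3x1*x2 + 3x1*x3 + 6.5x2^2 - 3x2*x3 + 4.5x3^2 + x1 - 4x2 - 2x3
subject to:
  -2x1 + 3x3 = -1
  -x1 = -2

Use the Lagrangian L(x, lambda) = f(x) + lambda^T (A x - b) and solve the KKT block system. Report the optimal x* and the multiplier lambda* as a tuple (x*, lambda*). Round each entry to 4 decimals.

Form the Lagrangian:
  L(x, lambda) = (1/2) x^T Q x + c^T x + lambda^T (A x - b)
Stationarity (grad_x L = 0): Q x + c + A^T lambda = 0.
Primal feasibility: A x = b.

This gives the KKT block system:
  [ Q   A^T ] [ x     ]   [-c ]
  [ A    0  ] [ lambda ] = [ b ]

Solving the linear system:
  x*      = (2, 0.0769, 1)
  lambda* = (-4.2564, 32.7436)
  f(x*)   = 30.4615

x* = (2, 0.0769, 1), lambda* = (-4.2564, 32.7436)


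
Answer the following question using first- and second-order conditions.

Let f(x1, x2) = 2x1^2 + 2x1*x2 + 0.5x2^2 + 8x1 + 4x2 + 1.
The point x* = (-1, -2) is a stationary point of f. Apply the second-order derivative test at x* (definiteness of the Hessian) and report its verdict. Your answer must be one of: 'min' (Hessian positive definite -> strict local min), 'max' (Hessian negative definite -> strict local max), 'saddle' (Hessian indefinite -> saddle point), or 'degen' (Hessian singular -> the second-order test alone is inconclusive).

Compute the Hessian H = grad^2 f:
  H = [[4, 2], [2, 1]]
Verify stationarity: grad f(x*) = H x* + g = (0, 0).
Eigenvalues of H: 0, 5.
H has a zero eigenvalue (singular; positive semidefinite but not definite), so H is neither positive definite, negative definite, nor indefinite. The second-order test alone is inconclusive -> degen.
(Indeed, f is constant along the null direction of H through x*, so x* is not a strict local extremum.)

degen


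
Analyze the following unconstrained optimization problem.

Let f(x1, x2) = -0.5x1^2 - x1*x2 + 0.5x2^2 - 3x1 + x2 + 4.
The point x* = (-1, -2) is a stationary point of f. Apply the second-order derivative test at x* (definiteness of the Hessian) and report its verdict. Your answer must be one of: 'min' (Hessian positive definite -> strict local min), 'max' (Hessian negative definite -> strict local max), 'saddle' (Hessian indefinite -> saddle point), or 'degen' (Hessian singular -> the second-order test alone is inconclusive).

Compute the Hessian H = grad^2 f:
  H = [[-1, -1], [-1, 1]]
Verify stationarity: grad f(x*) = H x* + g = (0, 0).
Eigenvalues of H: -1.4142, 1.4142.
Eigenvalues have mixed signs, so H is indefinite -> x* is a saddle point.

saddle


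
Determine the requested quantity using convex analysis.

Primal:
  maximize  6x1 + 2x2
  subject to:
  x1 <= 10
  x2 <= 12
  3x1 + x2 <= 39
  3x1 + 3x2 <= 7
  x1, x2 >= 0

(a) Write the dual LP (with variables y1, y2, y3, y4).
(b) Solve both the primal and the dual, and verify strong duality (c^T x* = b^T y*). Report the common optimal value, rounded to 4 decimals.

The standard primal-dual pair for 'max c^T x s.t. A x <= b, x >= 0' is:
  Dual:  min b^T y  s.t.  A^T y >= c,  y >= 0.

So the dual LP is:
  minimize  10y1 + 12y2 + 39y3 + 7y4
  subject to:
    y1 + 3y3 + 3y4 >= 6
    y2 + y3 + 3y4 >= 2
    y1, y2, y3, y4 >= 0

Solving the primal: x* = (2.3333, 0).
  primal value c^T x* = 14.
Solving the dual: y* = (0, 0, 0, 2).
  dual value b^T y* = 14.
Strong duality: c^T x* = b^T y*. Confirmed.

14


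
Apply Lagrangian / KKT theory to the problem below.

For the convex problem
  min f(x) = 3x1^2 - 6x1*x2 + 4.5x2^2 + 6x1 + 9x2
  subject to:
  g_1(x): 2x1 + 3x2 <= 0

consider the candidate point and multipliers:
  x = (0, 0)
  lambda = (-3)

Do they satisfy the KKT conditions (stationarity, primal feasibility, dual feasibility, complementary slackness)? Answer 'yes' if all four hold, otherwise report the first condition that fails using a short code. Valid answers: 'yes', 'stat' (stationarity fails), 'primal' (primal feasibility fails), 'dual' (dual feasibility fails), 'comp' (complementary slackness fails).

Gradient of f: grad f(x) = Q x + c = (6, 9)
Constraint values g_i(x) = a_i^T x - b_i:
  g_1((0, 0)) = 0
Stationarity residual: grad f(x) + sum_i lambda_i a_i = (0, 0)
  -> stationarity OK
Primal feasibility (all g_i <= 0): OK
Dual feasibility (all lambda_i >= 0): FAILS
Complementary slackness (lambda_i * g_i(x) = 0 for all i): OK

Verdict: the first failing condition is dual_feasibility -> dual.

dual


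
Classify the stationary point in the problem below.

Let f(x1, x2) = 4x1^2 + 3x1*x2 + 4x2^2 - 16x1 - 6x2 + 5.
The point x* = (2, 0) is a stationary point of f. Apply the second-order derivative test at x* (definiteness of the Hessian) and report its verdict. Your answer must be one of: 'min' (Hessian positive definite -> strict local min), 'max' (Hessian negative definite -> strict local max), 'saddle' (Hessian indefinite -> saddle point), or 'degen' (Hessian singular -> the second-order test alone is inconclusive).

Compute the Hessian H = grad^2 f:
  H = [[8, 3], [3, 8]]
Verify stationarity: grad f(x*) = H x* + g = (0, 0).
Eigenvalues of H: 5, 11.
Both eigenvalues > 0, so H is positive definite -> x* is a strict local min.

min


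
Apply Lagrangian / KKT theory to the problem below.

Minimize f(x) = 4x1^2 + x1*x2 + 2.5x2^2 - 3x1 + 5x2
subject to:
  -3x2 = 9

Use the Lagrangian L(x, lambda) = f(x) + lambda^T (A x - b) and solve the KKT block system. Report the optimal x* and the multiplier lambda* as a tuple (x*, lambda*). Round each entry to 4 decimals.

Form the Lagrangian:
  L(x, lambda) = (1/2) x^T Q x + c^T x + lambda^T (A x - b)
Stationarity (grad_x L = 0): Q x + c + A^T lambda = 0.
Primal feasibility: A x = b.

This gives the KKT block system:
  [ Q   A^T ] [ x     ]   [-c ]
  [ A    0  ] [ lambda ] = [ b ]

Solving the linear system:
  x*      = (0.75, -3)
  lambda* = (-3.0833)
  f(x*)   = 5.25

x* = (0.75, -3), lambda* = (-3.0833)


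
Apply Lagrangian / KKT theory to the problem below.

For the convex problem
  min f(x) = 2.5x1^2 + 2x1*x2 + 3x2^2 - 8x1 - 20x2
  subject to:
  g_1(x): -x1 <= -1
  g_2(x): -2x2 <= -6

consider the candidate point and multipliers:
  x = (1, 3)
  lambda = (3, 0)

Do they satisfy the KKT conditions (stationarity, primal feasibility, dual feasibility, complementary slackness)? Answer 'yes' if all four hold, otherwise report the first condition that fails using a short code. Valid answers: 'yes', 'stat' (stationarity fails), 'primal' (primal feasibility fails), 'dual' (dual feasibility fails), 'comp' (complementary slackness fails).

Gradient of f: grad f(x) = Q x + c = (3, 0)
Constraint values g_i(x) = a_i^T x - b_i:
  g_1((1, 3)) = 0
  g_2((1, 3)) = 0
Stationarity residual: grad f(x) + sum_i lambda_i a_i = (0, 0)
  -> stationarity OK
Primal feasibility (all g_i <= 0): OK
Dual feasibility (all lambda_i >= 0): OK
Complementary slackness (lambda_i * g_i(x) = 0 for all i): OK

Verdict: yes, KKT holds.

yes


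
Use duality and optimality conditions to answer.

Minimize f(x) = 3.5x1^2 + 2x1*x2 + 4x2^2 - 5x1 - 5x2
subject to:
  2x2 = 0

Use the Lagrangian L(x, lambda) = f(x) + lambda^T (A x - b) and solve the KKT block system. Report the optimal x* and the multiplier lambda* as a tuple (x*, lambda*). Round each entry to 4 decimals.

Form the Lagrangian:
  L(x, lambda) = (1/2) x^T Q x + c^T x + lambda^T (A x - b)
Stationarity (grad_x L = 0): Q x + c + A^T lambda = 0.
Primal feasibility: A x = b.

This gives the KKT block system:
  [ Q   A^T ] [ x     ]   [-c ]
  [ A    0  ] [ lambda ] = [ b ]

Solving the linear system:
  x*      = (0.7143, 0)
  lambda* = (1.7857)
  f(x*)   = -1.7857

x* = (0.7143, 0), lambda* = (1.7857)


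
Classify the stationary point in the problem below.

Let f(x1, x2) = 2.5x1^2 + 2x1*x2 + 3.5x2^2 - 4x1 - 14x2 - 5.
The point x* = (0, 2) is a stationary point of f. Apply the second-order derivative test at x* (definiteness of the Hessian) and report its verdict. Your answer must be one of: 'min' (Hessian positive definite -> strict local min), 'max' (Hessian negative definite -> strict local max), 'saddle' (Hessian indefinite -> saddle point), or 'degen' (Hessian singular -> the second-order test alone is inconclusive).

Compute the Hessian H = grad^2 f:
  H = [[5, 2], [2, 7]]
Verify stationarity: grad f(x*) = H x* + g = (0, 0).
Eigenvalues of H: 3.7639, 8.2361.
Both eigenvalues > 0, so H is positive definite -> x* is a strict local min.

min


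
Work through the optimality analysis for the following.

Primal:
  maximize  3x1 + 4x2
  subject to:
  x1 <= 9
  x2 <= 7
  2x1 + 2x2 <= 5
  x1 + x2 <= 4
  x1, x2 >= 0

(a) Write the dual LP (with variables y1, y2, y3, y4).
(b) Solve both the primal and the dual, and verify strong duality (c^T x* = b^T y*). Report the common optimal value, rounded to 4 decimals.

The standard primal-dual pair for 'max c^T x s.t. A x <= b, x >= 0' is:
  Dual:  min b^T y  s.t.  A^T y >= c,  y >= 0.

So the dual LP is:
  minimize  9y1 + 7y2 + 5y3 + 4y4
  subject to:
    y1 + 2y3 + y4 >= 3
    y2 + 2y3 + y4 >= 4
    y1, y2, y3, y4 >= 0

Solving the primal: x* = (0, 2.5).
  primal value c^T x* = 10.
Solving the dual: y* = (0, 0, 2, 0).
  dual value b^T y* = 10.
Strong duality: c^T x* = b^T y*. Confirmed.

10


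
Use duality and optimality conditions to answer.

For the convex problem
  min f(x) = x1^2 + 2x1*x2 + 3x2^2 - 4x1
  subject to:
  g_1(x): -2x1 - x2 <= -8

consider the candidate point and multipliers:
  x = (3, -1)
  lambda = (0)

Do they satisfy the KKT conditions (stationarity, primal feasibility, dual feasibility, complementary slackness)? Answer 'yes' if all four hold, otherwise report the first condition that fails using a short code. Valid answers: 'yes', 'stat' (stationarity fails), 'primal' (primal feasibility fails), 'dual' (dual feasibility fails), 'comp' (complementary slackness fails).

Gradient of f: grad f(x) = Q x + c = (0, 0)
Constraint values g_i(x) = a_i^T x - b_i:
  g_1((3, -1)) = 3
Stationarity residual: grad f(x) + sum_i lambda_i a_i = (0, 0)
  -> stationarity OK
Primal feasibility (all g_i <= 0): FAILS
Dual feasibility (all lambda_i >= 0): OK
Complementary slackness (lambda_i * g_i(x) = 0 for all i): OK

Verdict: the first failing condition is primal_feasibility -> primal.

primal


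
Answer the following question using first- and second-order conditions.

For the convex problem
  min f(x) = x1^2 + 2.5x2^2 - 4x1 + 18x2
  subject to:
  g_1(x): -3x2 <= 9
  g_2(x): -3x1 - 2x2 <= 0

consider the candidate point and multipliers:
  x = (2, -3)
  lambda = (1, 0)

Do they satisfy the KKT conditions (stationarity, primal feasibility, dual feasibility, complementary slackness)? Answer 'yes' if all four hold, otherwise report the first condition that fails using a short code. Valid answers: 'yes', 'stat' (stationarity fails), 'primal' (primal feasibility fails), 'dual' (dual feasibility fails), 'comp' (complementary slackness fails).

Gradient of f: grad f(x) = Q x + c = (0, 3)
Constraint values g_i(x) = a_i^T x - b_i:
  g_1((2, -3)) = 0
  g_2((2, -3)) = 0
Stationarity residual: grad f(x) + sum_i lambda_i a_i = (0, 0)
  -> stationarity OK
Primal feasibility (all g_i <= 0): OK
Dual feasibility (all lambda_i >= 0): OK
Complementary slackness (lambda_i * g_i(x) = 0 for all i): OK

Verdict: yes, KKT holds.

yes


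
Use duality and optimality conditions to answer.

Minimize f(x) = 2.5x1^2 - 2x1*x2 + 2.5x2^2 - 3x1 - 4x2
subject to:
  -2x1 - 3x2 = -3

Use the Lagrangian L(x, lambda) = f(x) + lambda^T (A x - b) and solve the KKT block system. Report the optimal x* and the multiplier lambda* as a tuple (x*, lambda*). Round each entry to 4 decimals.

Form the Lagrangian:
  L(x, lambda) = (1/2) x^T Q x + c^T x + lambda^T (A x - b)
Stationarity (grad_x L = 0): Q x + c + A^T lambda = 0.
Primal feasibility: A x = b.

This gives the KKT block system:
  [ Q   A^T ] [ x     ]   [-c ]
  [ A    0  ] [ lambda ] = [ b ]

Solving the linear system:
  x*      = (0.573, 0.618)
  lambda* = (-0.6854)
  f(x*)   = -3.1236

x* = (0.573, 0.618), lambda* = (-0.6854)


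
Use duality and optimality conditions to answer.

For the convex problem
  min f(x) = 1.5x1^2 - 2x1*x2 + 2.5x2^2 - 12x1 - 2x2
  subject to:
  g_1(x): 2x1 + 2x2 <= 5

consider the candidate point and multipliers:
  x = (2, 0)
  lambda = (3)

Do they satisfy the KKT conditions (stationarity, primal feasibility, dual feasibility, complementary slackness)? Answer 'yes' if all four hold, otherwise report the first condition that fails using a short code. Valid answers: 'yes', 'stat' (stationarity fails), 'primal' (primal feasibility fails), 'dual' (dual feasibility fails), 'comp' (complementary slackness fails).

Gradient of f: grad f(x) = Q x + c = (-6, -6)
Constraint values g_i(x) = a_i^T x - b_i:
  g_1((2, 0)) = -1
Stationarity residual: grad f(x) + sum_i lambda_i a_i = (0, 0)
  -> stationarity OK
Primal feasibility (all g_i <= 0): OK
Dual feasibility (all lambda_i >= 0): OK
Complementary slackness (lambda_i * g_i(x) = 0 for all i): FAILS

Verdict: the first failing condition is complementary_slackness -> comp.

comp


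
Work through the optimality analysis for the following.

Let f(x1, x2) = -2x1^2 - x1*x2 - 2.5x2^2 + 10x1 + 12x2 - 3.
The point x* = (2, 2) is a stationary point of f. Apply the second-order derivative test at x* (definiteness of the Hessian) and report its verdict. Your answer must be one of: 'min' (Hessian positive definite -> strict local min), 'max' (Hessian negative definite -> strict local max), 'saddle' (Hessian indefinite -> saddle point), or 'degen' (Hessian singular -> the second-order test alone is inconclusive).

Compute the Hessian H = grad^2 f:
  H = [[-4, -1], [-1, -5]]
Verify stationarity: grad f(x*) = H x* + g = (0, 0).
Eigenvalues of H: -5.618, -3.382.
Both eigenvalues < 0, so H is negative definite -> x* is a strict local max.

max


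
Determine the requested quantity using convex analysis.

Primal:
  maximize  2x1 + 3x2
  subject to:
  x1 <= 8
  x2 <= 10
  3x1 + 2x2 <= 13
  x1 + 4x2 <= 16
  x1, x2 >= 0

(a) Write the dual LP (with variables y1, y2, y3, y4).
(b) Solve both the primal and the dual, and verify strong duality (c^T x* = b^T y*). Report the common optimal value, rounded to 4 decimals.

The standard primal-dual pair for 'max c^T x s.t. A x <= b, x >= 0' is:
  Dual:  min b^T y  s.t.  A^T y >= c,  y >= 0.

So the dual LP is:
  minimize  8y1 + 10y2 + 13y3 + 16y4
  subject to:
    y1 + 3y3 + y4 >= 2
    y2 + 2y3 + 4y4 >= 3
    y1, y2, y3, y4 >= 0

Solving the primal: x* = (2, 3.5).
  primal value c^T x* = 14.5.
Solving the dual: y* = (0, 0, 0.5, 0.5).
  dual value b^T y* = 14.5.
Strong duality: c^T x* = b^T y*. Confirmed.

14.5


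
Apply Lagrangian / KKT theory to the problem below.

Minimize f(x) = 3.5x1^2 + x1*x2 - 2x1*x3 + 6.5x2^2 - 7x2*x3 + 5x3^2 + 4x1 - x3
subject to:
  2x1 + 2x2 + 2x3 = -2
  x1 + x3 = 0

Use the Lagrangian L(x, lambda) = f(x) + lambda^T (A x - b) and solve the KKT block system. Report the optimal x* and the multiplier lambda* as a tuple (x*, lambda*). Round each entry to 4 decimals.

Form the Lagrangian:
  L(x, lambda) = (1/2) x^T Q x + c^T x + lambda^T (A x - b)
Stationarity (grad_x L = 0): Q x + c + A^T lambda = 0.
Primal feasibility: A x = b.

This gives the KKT block system:
  [ Q   A^T ] [ x     ]   [-c ]
  [ A    0  ] [ lambda ] = [ b ]

Solving the linear system:
  x*      = (0.1429, -1, -0.1429)
  lambda* = (5.9286, -16.1429)
  f(x*)   = 6.2857

x* = (0.1429, -1, -0.1429), lambda* = (5.9286, -16.1429)


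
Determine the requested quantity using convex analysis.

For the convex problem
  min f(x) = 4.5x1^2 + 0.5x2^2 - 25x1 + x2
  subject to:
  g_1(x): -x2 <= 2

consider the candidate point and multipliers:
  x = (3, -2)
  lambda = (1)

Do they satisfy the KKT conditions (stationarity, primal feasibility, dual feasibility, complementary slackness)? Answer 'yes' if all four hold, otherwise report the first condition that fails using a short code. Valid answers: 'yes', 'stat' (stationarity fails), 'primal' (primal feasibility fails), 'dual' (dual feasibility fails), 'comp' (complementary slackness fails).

Gradient of f: grad f(x) = Q x + c = (2, -1)
Constraint values g_i(x) = a_i^T x - b_i:
  g_1((3, -2)) = 0
Stationarity residual: grad f(x) + sum_i lambda_i a_i = (2, -2)
  -> stationarity FAILS
Primal feasibility (all g_i <= 0): OK
Dual feasibility (all lambda_i >= 0): OK
Complementary slackness (lambda_i * g_i(x) = 0 for all i): OK

Verdict: the first failing condition is stationarity -> stat.

stat


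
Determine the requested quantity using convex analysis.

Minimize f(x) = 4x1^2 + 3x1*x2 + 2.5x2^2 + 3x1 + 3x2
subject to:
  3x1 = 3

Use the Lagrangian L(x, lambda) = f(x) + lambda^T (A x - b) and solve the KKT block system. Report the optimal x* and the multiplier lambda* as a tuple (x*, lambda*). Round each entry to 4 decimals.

Form the Lagrangian:
  L(x, lambda) = (1/2) x^T Q x + c^T x + lambda^T (A x - b)
Stationarity (grad_x L = 0): Q x + c + A^T lambda = 0.
Primal feasibility: A x = b.

This gives the KKT block system:
  [ Q   A^T ] [ x     ]   [-c ]
  [ A    0  ] [ lambda ] = [ b ]

Solving the linear system:
  x*      = (1, -1.2)
  lambda* = (-2.4667)
  f(x*)   = 3.4

x* = (1, -1.2), lambda* = (-2.4667)


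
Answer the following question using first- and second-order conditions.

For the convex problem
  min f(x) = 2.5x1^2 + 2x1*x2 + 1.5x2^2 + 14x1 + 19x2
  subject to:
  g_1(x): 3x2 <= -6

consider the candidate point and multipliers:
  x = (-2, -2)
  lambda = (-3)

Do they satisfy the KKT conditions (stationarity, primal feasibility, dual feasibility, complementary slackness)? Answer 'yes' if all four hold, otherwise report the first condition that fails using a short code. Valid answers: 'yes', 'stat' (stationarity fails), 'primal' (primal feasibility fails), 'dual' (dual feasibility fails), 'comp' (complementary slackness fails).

Gradient of f: grad f(x) = Q x + c = (0, 9)
Constraint values g_i(x) = a_i^T x - b_i:
  g_1((-2, -2)) = 0
Stationarity residual: grad f(x) + sum_i lambda_i a_i = (0, 0)
  -> stationarity OK
Primal feasibility (all g_i <= 0): OK
Dual feasibility (all lambda_i >= 0): FAILS
Complementary slackness (lambda_i * g_i(x) = 0 for all i): OK

Verdict: the first failing condition is dual_feasibility -> dual.

dual


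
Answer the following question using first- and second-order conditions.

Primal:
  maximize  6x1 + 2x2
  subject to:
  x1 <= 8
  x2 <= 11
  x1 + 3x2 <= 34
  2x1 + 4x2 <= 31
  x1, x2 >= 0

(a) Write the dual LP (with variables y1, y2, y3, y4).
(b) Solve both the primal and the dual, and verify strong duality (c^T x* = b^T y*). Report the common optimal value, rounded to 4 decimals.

The standard primal-dual pair for 'max c^T x s.t. A x <= b, x >= 0' is:
  Dual:  min b^T y  s.t.  A^T y >= c,  y >= 0.

So the dual LP is:
  minimize  8y1 + 11y2 + 34y3 + 31y4
  subject to:
    y1 + y3 + 2y4 >= 6
    y2 + 3y3 + 4y4 >= 2
    y1, y2, y3, y4 >= 0

Solving the primal: x* = (8, 3.75).
  primal value c^T x* = 55.5.
Solving the dual: y* = (5, 0, 0, 0.5).
  dual value b^T y* = 55.5.
Strong duality: c^T x* = b^T y*. Confirmed.

55.5


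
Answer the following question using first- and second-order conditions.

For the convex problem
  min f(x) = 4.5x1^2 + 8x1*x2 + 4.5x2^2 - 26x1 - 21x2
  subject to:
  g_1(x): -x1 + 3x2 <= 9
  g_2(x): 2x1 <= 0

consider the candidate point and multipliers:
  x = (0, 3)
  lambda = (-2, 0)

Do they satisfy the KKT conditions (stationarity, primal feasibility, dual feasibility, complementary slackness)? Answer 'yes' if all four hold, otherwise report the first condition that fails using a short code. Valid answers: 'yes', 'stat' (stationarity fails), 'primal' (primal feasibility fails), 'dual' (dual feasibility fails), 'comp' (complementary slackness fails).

Gradient of f: grad f(x) = Q x + c = (-2, 6)
Constraint values g_i(x) = a_i^T x - b_i:
  g_1((0, 3)) = 0
  g_2((0, 3)) = 0
Stationarity residual: grad f(x) + sum_i lambda_i a_i = (0, 0)
  -> stationarity OK
Primal feasibility (all g_i <= 0): OK
Dual feasibility (all lambda_i >= 0): FAILS
Complementary slackness (lambda_i * g_i(x) = 0 for all i): OK

Verdict: the first failing condition is dual_feasibility -> dual.

dual


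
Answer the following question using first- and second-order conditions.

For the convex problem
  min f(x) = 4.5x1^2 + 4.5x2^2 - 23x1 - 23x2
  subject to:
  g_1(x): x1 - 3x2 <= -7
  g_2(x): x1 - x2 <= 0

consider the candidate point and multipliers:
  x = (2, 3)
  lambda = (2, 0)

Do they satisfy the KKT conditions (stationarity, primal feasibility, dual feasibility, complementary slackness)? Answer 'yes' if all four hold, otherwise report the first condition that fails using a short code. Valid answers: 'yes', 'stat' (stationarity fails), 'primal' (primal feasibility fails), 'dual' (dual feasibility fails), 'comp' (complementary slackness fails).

Gradient of f: grad f(x) = Q x + c = (-5, 4)
Constraint values g_i(x) = a_i^T x - b_i:
  g_1((2, 3)) = 0
  g_2((2, 3)) = -1
Stationarity residual: grad f(x) + sum_i lambda_i a_i = (-3, -2)
  -> stationarity FAILS
Primal feasibility (all g_i <= 0): OK
Dual feasibility (all lambda_i >= 0): OK
Complementary slackness (lambda_i * g_i(x) = 0 for all i): OK

Verdict: the first failing condition is stationarity -> stat.

stat


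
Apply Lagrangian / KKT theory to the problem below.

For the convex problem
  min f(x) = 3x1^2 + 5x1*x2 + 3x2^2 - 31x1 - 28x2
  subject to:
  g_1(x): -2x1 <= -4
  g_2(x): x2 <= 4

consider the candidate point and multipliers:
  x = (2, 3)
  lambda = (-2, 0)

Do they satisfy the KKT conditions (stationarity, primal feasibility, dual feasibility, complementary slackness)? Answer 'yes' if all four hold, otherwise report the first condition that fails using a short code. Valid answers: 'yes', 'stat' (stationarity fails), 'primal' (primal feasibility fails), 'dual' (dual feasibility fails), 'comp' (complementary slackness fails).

Gradient of f: grad f(x) = Q x + c = (-4, 0)
Constraint values g_i(x) = a_i^T x - b_i:
  g_1((2, 3)) = 0
  g_2((2, 3)) = -1
Stationarity residual: grad f(x) + sum_i lambda_i a_i = (0, 0)
  -> stationarity OK
Primal feasibility (all g_i <= 0): OK
Dual feasibility (all lambda_i >= 0): FAILS
Complementary slackness (lambda_i * g_i(x) = 0 for all i): OK

Verdict: the first failing condition is dual_feasibility -> dual.

dual


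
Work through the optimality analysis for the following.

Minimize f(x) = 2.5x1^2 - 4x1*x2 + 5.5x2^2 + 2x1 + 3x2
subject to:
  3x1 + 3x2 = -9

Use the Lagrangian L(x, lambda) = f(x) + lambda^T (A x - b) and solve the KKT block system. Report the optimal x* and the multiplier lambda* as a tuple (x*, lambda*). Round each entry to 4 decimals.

Form the Lagrangian:
  L(x, lambda) = (1/2) x^T Q x + c^T x + lambda^T (A x - b)
Stationarity (grad_x L = 0): Q x + c + A^T lambda = 0.
Primal feasibility: A x = b.

This gives the KKT block system:
  [ Q   A^T ] [ x     ]   [-c ]
  [ A    0  ] [ lambda ] = [ b ]

Solving the linear system:
  x*      = (-1.8333, -1.1667)
  lambda* = (0.8333)
  f(x*)   = 0.1667

x* = (-1.8333, -1.1667), lambda* = (0.8333)


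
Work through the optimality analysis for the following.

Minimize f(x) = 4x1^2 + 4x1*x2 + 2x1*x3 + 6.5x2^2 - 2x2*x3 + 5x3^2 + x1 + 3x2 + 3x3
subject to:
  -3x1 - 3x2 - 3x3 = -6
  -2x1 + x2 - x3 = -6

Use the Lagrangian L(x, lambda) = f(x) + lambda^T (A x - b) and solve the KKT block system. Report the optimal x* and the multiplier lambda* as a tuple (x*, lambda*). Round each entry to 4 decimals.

Form the Lagrangian:
  L(x, lambda) = (1/2) x^T Q x + c^T x + lambda^T (A x - b)
Stationarity (grad_x L = 0): Q x + c + A^T lambda = 0.
Primal feasibility: A x = b.

This gives the KKT block system:
  [ Q   A^T ] [ x     ]   [-c ]
  [ A    0  ] [ lambda ] = [ b ]

Solving the linear system:
  x*      = (2.446, -0.777, 0.3309)
  lambda* = (2.4628, 5.3669)
  f(x*)   = 24.0432

x* = (2.446, -0.777, 0.3309), lambda* = (2.4628, 5.3669)


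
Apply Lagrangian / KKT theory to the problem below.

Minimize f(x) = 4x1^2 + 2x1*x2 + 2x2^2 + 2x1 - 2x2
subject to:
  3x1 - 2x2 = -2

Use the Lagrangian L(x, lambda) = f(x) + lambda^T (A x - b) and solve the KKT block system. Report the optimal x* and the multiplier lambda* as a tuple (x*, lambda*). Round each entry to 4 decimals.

Form the Lagrangian:
  L(x, lambda) = (1/2) x^T Q x + c^T x + lambda^T (A x - b)
Stationarity (grad_x L = 0): Q x + c + A^T lambda = 0.
Primal feasibility: A x = b.

This gives the KKT block system:
  [ Q   A^T ] [ x     ]   [-c ]
  [ A    0  ] [ lambda ] = [ b ]

Solving the linear system:
  x*      = (-0.3043, 0.5435)
  lambda* = (-0.2174)
  f(x*)   = -1.0652

x* = (-0.3043, 0.5435), lambda* = (-0.2174)


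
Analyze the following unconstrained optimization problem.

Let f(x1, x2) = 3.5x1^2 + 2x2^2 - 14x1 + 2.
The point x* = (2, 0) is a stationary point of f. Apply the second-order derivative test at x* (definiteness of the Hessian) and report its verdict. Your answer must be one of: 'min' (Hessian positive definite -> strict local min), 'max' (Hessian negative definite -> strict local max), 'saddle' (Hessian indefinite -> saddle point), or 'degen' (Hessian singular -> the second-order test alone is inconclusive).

Compute the Hessian H = grad^2 f:
  H = [[7, 0], [0, 4]]
Verify stationarity: grad f(x*) = H x* + g = (0, 0).
Eigenvalues of H: 4, 7.
Both eigenvalues > 0, so H is positive definite -> x* is a strict local min.

min


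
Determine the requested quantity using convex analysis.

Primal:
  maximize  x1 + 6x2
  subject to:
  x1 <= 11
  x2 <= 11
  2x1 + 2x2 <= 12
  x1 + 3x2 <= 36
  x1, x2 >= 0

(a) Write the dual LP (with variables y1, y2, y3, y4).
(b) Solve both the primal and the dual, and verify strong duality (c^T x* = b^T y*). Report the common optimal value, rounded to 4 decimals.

The standard primal-dual pair for 'max c^T x s.t. A x <= b, x >= 0' is:
  Dual:  min b^T y  s.t.  A^T y >= c,  y >= 0.

So the dual LP is:
  minimize  11y1 + 11y2 + 12y3 + 36y4
  subject to:
    y1 + 2y3 + y4 >= 1
    y2 + 2y3 + 3y4 >= 6
    y1, y2, y3, y4 >= 0

Solving the primal: x* = (0, 6).
  primal value c^T x* = 36.
Solving the dual: y* = (0, 0, 3, 0).
  dual value b^T y* = 36.
Strong duality: c^T x* = b^T y*. Confirmed.

36


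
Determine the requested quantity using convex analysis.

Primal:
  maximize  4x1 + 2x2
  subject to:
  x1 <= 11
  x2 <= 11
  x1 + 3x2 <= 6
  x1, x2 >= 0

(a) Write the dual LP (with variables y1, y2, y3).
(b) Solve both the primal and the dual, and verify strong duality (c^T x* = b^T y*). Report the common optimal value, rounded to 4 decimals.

The standard primal-dual pair for 'max c^T x s.t. A x <= b, x >= 0' is:
  Dual:  min b^T y  s.t.  A^T y >= c,  y >= 0.

So the dual LP is:
  minimize  11y1 + 11y2 + 6y3
  subject to:
    y1 + y3 >= 4
    y2 + 3y3 >= 2
    y1, y2, y3 >= 0

Solving the primal: x* = (6, 0).
  primal value c^T x* = 24.
Solving the dual: y* = (0, 0, 4).
  dual value b^T y* = 24.
Strong duality: c^T x* = b^T y*. Confirmed.

24


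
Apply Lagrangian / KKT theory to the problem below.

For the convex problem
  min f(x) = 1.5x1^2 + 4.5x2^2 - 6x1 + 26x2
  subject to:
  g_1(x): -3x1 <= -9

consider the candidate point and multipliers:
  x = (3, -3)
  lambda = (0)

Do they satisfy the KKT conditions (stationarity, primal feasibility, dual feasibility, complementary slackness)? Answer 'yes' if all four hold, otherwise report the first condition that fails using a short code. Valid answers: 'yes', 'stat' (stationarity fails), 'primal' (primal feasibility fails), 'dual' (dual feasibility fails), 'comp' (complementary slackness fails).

Gradient of f: grad f(x) = Q x + c = (3, -1)
Constraint values g_i(x) = a_i^T x - b_i:
  g_1((3, -3)) = 0
Stationarity residual: grad f(x) + sum_i lambda_i a_i = (3, -1)
  -> stationarity FAILS
Primal feasibility (all g_i <= 0): OK
Dual feasibility (all lambda_i >= 0): OK
Complementary slackness (lambda_i * g_i(x) = 0 for all i): OK

Verdict: the first failing condition is stationarity -> stat.

stat


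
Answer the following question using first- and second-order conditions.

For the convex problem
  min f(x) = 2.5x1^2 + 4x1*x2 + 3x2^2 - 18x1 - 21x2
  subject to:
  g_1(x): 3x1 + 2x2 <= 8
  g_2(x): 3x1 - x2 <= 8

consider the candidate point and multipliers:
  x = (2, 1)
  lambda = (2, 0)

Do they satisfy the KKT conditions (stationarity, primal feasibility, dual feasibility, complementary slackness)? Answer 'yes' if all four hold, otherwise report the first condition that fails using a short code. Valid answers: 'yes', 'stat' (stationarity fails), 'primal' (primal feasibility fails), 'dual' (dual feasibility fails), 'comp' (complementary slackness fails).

Gradient of f: grad f(x) = Q x + c = (-4, -7)
Constraint values g_i(x) = a_i^T x - b_i:
  g_1((2, 1)) = 0
  g_2((2, 1)) = -3
Stationarity residual: grad f(x) + sum_i lambda_i a_i = (2, -3)
  -> stationarity FAILS
Primal feasibility (all g_i <= 0): OK
Dual feasibility (all lambda_i >= 0): OK
Complementary slackness (lambda_i * g_i(x) = 0 for all i): OK

Verdict: the first failing condition is stationarity -> stat.

stat


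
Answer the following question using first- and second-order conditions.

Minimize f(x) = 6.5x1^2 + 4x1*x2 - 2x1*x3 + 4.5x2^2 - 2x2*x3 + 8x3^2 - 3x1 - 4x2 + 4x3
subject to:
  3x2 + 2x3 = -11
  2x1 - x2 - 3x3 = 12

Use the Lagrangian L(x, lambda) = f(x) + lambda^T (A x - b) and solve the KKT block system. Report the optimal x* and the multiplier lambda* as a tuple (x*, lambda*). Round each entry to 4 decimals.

Form the Lagrangian:
  L(x, lambda) = (1/2) x^T Q x + c^T x + lambda^T (A x - b)
Stationarity (grad_x L = 0): Q x + c + A^T lambda = 0.
Primal feasibility: A x = b.

This gives the KKT block system:
  [ Q   A^T ] [ x     ]   [-c ]
  [ A    0  ] [ lambda ] = [ b ]

Solving the linear system:
  x*      = (1.8256, -2.3289, -2.0066)
  lambda* = (1.9764, -7.7154)
  f(x*)   = 55.0688

x* = (1.8256, -2.3289, -2.0066), lambda* = (1.9764, -7.7154)


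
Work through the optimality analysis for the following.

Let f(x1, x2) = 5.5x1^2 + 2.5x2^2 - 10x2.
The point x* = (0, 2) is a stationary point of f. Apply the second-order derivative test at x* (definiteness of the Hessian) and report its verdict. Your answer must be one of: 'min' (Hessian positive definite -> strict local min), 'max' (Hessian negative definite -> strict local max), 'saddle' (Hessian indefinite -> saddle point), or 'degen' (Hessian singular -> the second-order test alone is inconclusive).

Compute the Hessian H = grad^2 f:
  H = [[11, 0], [0, 5]]
Verify stationarity: grad f(x*) = H x* + g = (0, 0).
Eigenvalues of H: 5, 11.
Both eigenvalues > 0, so H is positive definite -> x* is a strict local min.

min


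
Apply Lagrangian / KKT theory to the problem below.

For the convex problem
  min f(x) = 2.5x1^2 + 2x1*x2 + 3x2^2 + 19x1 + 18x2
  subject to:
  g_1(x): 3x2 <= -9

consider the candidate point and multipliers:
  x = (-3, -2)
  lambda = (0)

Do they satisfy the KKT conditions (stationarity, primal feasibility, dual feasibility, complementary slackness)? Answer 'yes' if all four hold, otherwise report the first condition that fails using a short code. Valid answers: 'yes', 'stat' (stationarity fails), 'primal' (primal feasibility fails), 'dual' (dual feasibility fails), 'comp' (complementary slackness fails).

Gradient of f: grad f(x) = Q x + c = (0, 0)
Constraint values g_i(x) = a_i^T x - b_i:
  g_1((-3, -2)) = 3
Stationarity residual: grad f(x) + sum_i lambda_i a_i = (0, 0)
  -> stationarity OK
Primal feasibility (all g_i <= 0): FAILS
Dual feasibility (all lambda_i >= 0): OK
Complementary slackness (lambda_i * g_i(x) = 0 for all i): OK

Verdict: the first failing condition is primal_feasibility -> primal.

primal
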